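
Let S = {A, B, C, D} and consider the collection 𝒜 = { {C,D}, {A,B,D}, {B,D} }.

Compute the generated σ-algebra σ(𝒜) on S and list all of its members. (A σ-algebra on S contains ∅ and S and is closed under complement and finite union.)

Start: 𝒜 ∪ {∅, S} = { ∅, {B,D}, {C,D}, {A,B,D}, S }.
Step 1 (4 new):
  {C}  = complement {A,B,D}
  {A,B}  = complement {C,D}
  {A,C}  = complement {B,D}
  {B,C,D}  = {C,D} ∪ {B,D}
Step 2 adds 3:
  {A}  = complement {B,C,D}
  {A,B,C}  = {A,B} ∪ {C}
  {A,C,D}  = {C,D} ∪ {A,C}
Step 3 (2 new):
  {B}  = complement {A,C,D}
  {D}  = complement {A,B,C}
Step 4: 2 new —
  {A,D}  = {D} ∪ {A}
  {B,C}  = {C} ∪ {B}
Step 5: no new sets; the family is a σ-algebra.

|σ(𝒜)| = 16.  σ(𝒜) = { ∅, {A}, {B}, {C}, {D}, {A,B}, {A,C}, {A,D}, {B,C}, {B,D}, {C,D}, {A,B,C}, {A,B,D}, {A,C,D}, {B,C,D}, S }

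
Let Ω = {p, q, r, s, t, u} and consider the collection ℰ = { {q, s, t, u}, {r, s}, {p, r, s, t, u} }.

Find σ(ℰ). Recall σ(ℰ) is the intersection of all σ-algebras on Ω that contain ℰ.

|σ(ℰ)| = 32.  σ(ℰ) = { {}, {p}, {q}, {r}, {s}, {p, q}, {p, r}, {p, s}, {q, r}, {q, s}, {r, s}, {t, u}, {p, q, r}, {p, q, s}, {p, r, s}, {p, t, u}, {q, r, s}, {q, t, u}, {r, t, u}, {s, t, u}, {p, q, r, s}, {p, q, t, u}, {p, r, t, u}, {p, s, t, u}, {q, r, t, u}, {q, s, t, u}, {r, s, t, u}, {p, q, r, t, u}, {p, q, s, t, u}, {p, r, s, t, u}, {q, r, s, t, u}, Ω }

Check:
Take S₀ = ℰ ∪ {∅, Ω} = { {}, {r, s}, {q, s, t, u}, {p, r, s, t, u}, Ω }.
Step 1: +4 →
  {q}  = ᶜ of {p, r, s, t, u}
  {p, r}  = ᶜ of {q, s, t, u}
  {p, q, t, u}  = ᶜ of {r, s}
  {q, r, s, t, u}  = {r, s} ∪ {q, s, t, u}
  [9 total]
Step 2 (6 new):
  {p}  = ᶜ of {q, r, s, t, u}
  {p, q, r}  = {q} ∪ {p, r}
  {p, r, s}  = {r, s} ∪ {p, r}
  {q, r, s}  = {r, s} ∪ {q}
  {p, q, r, t, u}  = {p, r} ∪ {p, q, t, u}
  {p, q, s, t, u}  = {q, s, t, u} ∪ {p, q, t, u}
  [15 total]
Step 3 (7 new):
  {r}  = ᶜ of {p, q, s, t, u}
  {s}  = ᶜ of {p, q, r, t, u}
  {p, q}  = {q} ∪ {p}
  {p, t, u}  = ᶜ of {q, r, s}
  {q, t, u}  = ᶜ of {p, r, s}
  {s, t, u}  = ᶜ of {p, q, r}
  {p, q, r, s}  = {r, s} ∪ {p, q, r}
  [22 total]
Step 4. New:
  {p, s}  = {s} ∪ {p}
  {q, r}  = {q} ∪ {r}
  {q, s}  = {q} ∪ {s}
  {t, u}  = ᶜ of {p, q, r, s}
  {p, q, s}  = {p, q} ∪ {s}
  {p, r, t, u}  = {p, t, u} ∪ {p, r}
  {p, s, t, u}  = {p, t, u} ∪ {s, t, u}
  {q, r, t, u}  = {q, t, u} ∪ {r}
  {r, s, t, u}  = ᶜ of {p, q}
  [31 total]
Step 5 adds 1:
  {r, t, u}  = ᶜ of {p, q, s}
  [32 total]
Step 6 adds nothing — fixpoint reached.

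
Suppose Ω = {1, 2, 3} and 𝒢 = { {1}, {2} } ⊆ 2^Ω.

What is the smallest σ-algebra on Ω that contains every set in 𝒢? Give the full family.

Begin from { {}, {1}, {2}, Ω } (that is, 𝒢 plus ∅ and Ω).
Round 1: +3 →
  {1, 2}  = {1} ∪ {2}
  {1, 3}  = Ω∖{2}
  {2, 3}  = Ω∖{1}
  — 7 sets.
Round 2: +1 →
  {3}  = Ω∖{1, 2}
  — 8 sets.
After Round 3 the family is unchanged; done.

|σ(𝒢)| = 8.  σ(𝒢) = { {}, {1}, {2}, {3}, {1, 2}, {1, 3}, {2, 3}, Ω }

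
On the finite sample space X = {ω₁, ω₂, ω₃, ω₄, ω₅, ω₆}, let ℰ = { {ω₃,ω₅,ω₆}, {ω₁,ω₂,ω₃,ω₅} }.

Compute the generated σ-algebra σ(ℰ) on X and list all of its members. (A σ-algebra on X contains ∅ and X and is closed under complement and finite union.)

σ(ℰ) = { {}, {ω₄}, {ω₆}, {ω₁,ω₂}, {ω₃,ω₅}, {ω₄,ω₆}, {ω₁,ω₂,ω₄}, {ω₁,ω₂,ω₆}, {ω₃,ω₄,ω₅}, {ω₃,ω₅,ω₆}, {ω₁,ω₂,ω₃,ω₅}, {ω₁,ω₂,ω₄,ω₆}, {ω₃,ω₄,ω₅,ω₆}, {ω₁,ω₂,ω₃,ω₄,ω₅}, {ω₁,ω₂,ω₃,ω₅,ω₆}, X }

Derivation:
Take S₀ = ℰ ∪ {∅, X} = { {}, {ω₃,ω₅,ω₆}, {ω₁,ω₂,ω₃,ω₅}, X }.
Iteration 1: +3 →
  {ω₄,ω₆}  = {ω₁,ω₂,ω₃,ω₅}ᶜ
  {ω₁,ω₂,ω₄}  = {ω₃,ω₅,ω₆}ᶜ
  {ω₁,ω₂,ω₃,ω₅,ω₆}  = {ω₁,ω₂,ω₃,ω₅} ∪ {ω₃,ω₅,ω₆}
  [7 total]
Iteration 2: 4 new —
  {ω₄}  = {ω₁,ω₂,ω₃,ω₅,ω₆}ᶜ
  {ω₁,ω₂,ω₄,ω₆}  = {ω₄,ω₆} ∪ {ω₁,ω₂,ω₄}
  {ω₃,ω₄,ω₅,ω₆}  = {ω₃,ω₅,ω₆} ∪ {ω₄,ω₆}
  {ω₁,ω₂,ω₃,ω₄,ω₅}  = {ω₁,ω₂,ω₃,ω₅} ∪ {ω₁,ω₂,ω₄}
  [11 total]
Iteration 3 adds 3:
  {ω₆}  = {ω₁,ω₂,ω₃,ω₄,ω₅}ᶜ
  {ω₁,ω₂}  = {ω₃,ω₄,ω₅,ω₆}ᶜ
  {ω₃,ω₅}  = {ω₁,ω₂,ω₄,ω₆}ᶜ
  [14 total]
Iteration 4: +2 →
  {ω₁,ω₂,ω₆}  = {ω₁,ω₂} ∪ {ω₆}
  {ω₃,ω₄,ω₅}  = {ω₄} ∪ {ω₃,ω₅}
  [16 total]
Iteration 5: closed — nothing new.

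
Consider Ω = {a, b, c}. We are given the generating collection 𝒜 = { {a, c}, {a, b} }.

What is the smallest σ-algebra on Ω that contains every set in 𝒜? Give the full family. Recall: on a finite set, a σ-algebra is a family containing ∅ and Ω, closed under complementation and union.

Take S₀ = 𝒜 ∪ {∅, Ω} = { ∅, {a, b}, {a, c}, Ω }.
Step 1. New:
  {b}  = Ω∖{a, c}
  {c}  = Ω∖{a, b}
  — 6 sets.
Step 2: 1 new —
  {b, c}  = {c} ∪ {b}
  — 7 sets.
Step 3. New:
  {a}  = Ω∖{b, c}
  — 8 sets.
Step 4 adds nothing — fixpoint reached.

|σ(𝒜)| = 8.  σ(𝒜) = { ∅, {a}, {b}, {c}, {a, b}, {a, c}, {b, c}, Ω }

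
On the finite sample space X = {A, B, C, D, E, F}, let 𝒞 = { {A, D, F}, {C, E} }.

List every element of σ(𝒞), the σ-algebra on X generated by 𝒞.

Begin from { ∅, {C, E}, {A, D, F}, X } (that is, 𝒞 plus ∅ and X).
Round 1: 3 new —
  {B, C, E}  = complement {A, D, F}
  {A, B, D, F}  = complement {C, E}
  {A, C, D, E, F}  = {C, E} ∪ {A, D, F}
  |family| = 7
Round 2 adds 1:
  {B}  = complement {A, C, D, E, F}
  |family| = 8
Round 3: stable.

Therefore σ(𝒞) = { ∅, {B}, {C, E}, {A, D, F}, {B, C, E}, {A, B, D, F}, {A, C, D, E, F}, X } (|σ(𝒞)| = 8).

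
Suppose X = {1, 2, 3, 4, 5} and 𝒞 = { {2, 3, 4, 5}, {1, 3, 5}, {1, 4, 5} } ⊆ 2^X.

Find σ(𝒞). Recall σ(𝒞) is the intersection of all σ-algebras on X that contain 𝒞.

σ(𝒞) (32 sets): { ∅, {1}, {2}, {3}, {4}, {5}, {1, 2}, {1, 3}, {1, 4}, {1, 5}, {2, 3}, {2, 4}, {2, 5}, {3, 4}, {3, 5}, {4, 5}, {1, 2, 3}, {1, 2, 4}, {1, 2, 5}, {1, 3, 4}, {1, 3, 5}, {1, 4, 5}, {2, 3, 4}, {2, 3, 5}, {2, 4, 5}, {3, 4, 5}, {1, 2, 3, 4}, {1, 2, 3, 5}, {1, 2, 4, 5}, {1, 3, 4, 5}, {2, 3, 4, 5}, X }

Trace:
Take S₀ = 𝒞 ∪ {∅, X} = { ∅, {1, 3, 5}, {1, 4, 5}, {2, 3, 4, 5}, X }.
Iteration 1 adds 4:
  {1}  = complement {2, 3, 4, 5}
  {2, 3}  = complement {1, 4, 5}
  {2, 4}  = complement {1, 3, 5}
  {1, 3, 4, 5}  = {1, 4, 5} ∪ {1, 3, 5}
  |family| = 9
Iteration 2: +6 →
  {2}  = complement {1, 3, 4, 5}
  {1, 2, 3}  = {2, 3} ∪ {1}
  {1, 2, 4}  = {2, 4} ∪ {1}
  {2, 3, 4}  = {2, 3} ∪ {2, 4}
  {1, 2, 3, 5}  = {1, 3, 5} ∪ {2, 3}
  {1, 2, 4, 5}  = {1, 4, 5} ∪ {2, 4}
  |family| = 15
Iteration 3 adds 7:
  {3}  = complement {1, 2, 4, 5}
  {4}  = complement {1, 2, 3, 5}
  {1, 2}  = {2} ∪ {1}
  {1, 5}  = complement {2, 3, 4}
  {3, 5}  = complement {1, 2, 4}
  {4, 5}  = complement {1, 2, 3}
  {1, 2, 3, 4}  = {1, 2, 4} ∪ {2, 3}
  |family| = 22
Iteration 4 (8 new):
  {5}  = complement {1, 2, 3, 4}
  {1, 3}  = {3} ∪ {1}
  {1, 4}  = {4} ∪ {1}
  {3, 4}  = {3} ∪ {4}
  {1, 2, 5}  = {2} ∪ {1, 5}
  {2, 3, 5}  = {2} ∪ {3, 5}
  {2, 4, 5}  = {2} ∪ {4, 5}
  {3, 4, 5}  = complement {1, 2}
  |family| = 30
Iteration 5 (2 new):
  {2, 5}  = {2} ∪ {5}
  {1, 3, 4}  = {3, 4} ∪ {1, 4}
  |family| = 32
Iteration 6 adds nothing — fixpoint reached.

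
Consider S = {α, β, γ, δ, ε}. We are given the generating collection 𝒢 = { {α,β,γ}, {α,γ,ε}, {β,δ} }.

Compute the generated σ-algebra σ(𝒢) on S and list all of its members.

Seed the family with 𝒢 together with ∅ and S: { {}, {β,δ}, {α,β,γ}, {α,γ,ε}, S }.
Step 1 (3 new):
  {δ,ε}  = {α,β,γ}ᶜ
  {α,β,γ,δ}  = {α,β,γ} ∪ {β,δ}
  {α,β,γ,ε}  = {α,β,γ} ∪ {α,γ,ε}
  — 8 sets.
Step 2 (4 new):
  {δ}  = {α,β,γ,ε}ᶜ
  {ε}  = {α,β,γ,δ}ᶜ
  {β,δ,ε}  = {δ,ε} ∪ {β,δ}
  {α,γ,δ,ε}  = {δ,ε} ∪ {α,γ,ε}
  — 12 sets.
Step 3. New:
  {β}  = {α,γ,δ,ε}ᶜ
  {α,γ}  = {β,δ,ε}ᶜ
  — 14 sets.
Step 4: +2 →
  {β,ε}  = {β} ∪ {ε}
  {α,γ,δ}  = {α,γ} ∪ {δ}
  — 16 sets.
Step 5: stable.

σ(𝒢) = { {}, {β}, {δ}, {ε}, {α,γ}, {β,δ}, {β,ε}, {δ,ε}, {α,β,γ}, {α,γ,δ}, {α,γ,ε}, {β,δ,ε}, {α,β,γ,δ}, {α,β,γ,ε}, {α,γ,δ,ε}, S }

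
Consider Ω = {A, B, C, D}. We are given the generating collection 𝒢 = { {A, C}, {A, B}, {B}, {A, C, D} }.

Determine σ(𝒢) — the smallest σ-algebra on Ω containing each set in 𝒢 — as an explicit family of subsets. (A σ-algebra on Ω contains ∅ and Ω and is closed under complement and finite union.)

Answer: σ(𝒢) = { ∅, {A}, {B}, {C}, {D}, {A, B}, {A, C}, {A, D}, {B, C}, {B, D}, {C, D}, {A, B, C}, {A, B, D}, {A, C, D}, {B, C, D}, Ω }

Trace:
Initial family (6 sets): { ∅, {B}, {A, B}, {A, C}, {A, C, D}, Ω }.
Round 1 (3 new):
  {B, D}  = {A, C}ᶜ
  {C, D}  = {A, B}ᶜ
  {A, B, C}  = {A, B} ∪ {A, C}
  |family| = 9
Round 2: 3 new —
  {D}  = {A, B, C}ᶜ
  {A, B, D}  = {A, B} ∪ {B, D}
  {B, C, D}  = {C, D} ∪ {B}
  |family| = 12
Round 3: +2 →
  {A}  = {B, C, D}ᶜ
  {C}  = {A, B, D}ᶜ
  |family| = 14
Round 4. New:
  {A, D}  = {D} ∪ {A}
  {B, C}  = {C} ∪ {B}
  |family| = 16
Round 5: stable.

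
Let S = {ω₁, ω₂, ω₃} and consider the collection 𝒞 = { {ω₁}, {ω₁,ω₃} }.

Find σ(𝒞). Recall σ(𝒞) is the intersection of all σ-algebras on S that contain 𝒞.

|σ(𝒞)| = 8.  σ(𝒞) = { {}, {ω₁}, {ω₂}, {ω₃}, {ω₁,ω₂}, {ω₁,ω₃}, {ω₂,ω₃}, S }

Check:
Take S₀ = 𝒞 ∪ {∅, S} = { {}, {ω₁}, {ω₁,ω₃}, S }.
Step 1: +2 →
  {ω₂}  = S∖{ω₁,ω₃}
  {ω₂,ω₃}  = S∖{ω₁}
  |family| = 6
Step 2 (1 new):
  {ω₁,ω₂}  = {ω₂} ∪ {ω₁}
  |family| = 7
Step 3 adds 1:
  {ω₃}  = S∖{ω₁,ω₂}
  |family| = 8
Step 4: no new sets; the family is a σ-algebra.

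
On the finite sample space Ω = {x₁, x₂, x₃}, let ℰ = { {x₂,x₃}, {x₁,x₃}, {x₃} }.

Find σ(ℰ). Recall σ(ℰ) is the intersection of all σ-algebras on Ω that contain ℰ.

Start: ℰ ∪ {∅, Ω} = { ∅, {x₃}, {x₁,x₃}, {x₂,x₃}, Ω }.
Step 1. New:
  {x₁}  = {x₂,x₃}ᶜ
  {x₂}  = {x₁,x₃}ᶜ
  {x₁,x₂}  = {x₃}ᶜ
  — 8 sets.
Step 2: no new sets; the family is a σ-algebra.

|σ(ℰ)| = 8.  σ(ℰ) = { ∅, {x₁}, {x₂}, {x₃}, {x₁,x₂}, {x₁,x₃}, {x₂,x₃}, Ω }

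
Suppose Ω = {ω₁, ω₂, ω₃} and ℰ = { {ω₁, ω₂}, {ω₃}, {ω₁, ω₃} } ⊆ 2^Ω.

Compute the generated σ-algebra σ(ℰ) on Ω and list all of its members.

Answer: σ(ℰ) = { {}, {ω₁}, {ω₂}, {ω₃}, {ω₁, ω₂}, {ω₁, ω₃}, {ω₂, ω₃}, Ω }

Check:
Begin from { {}, {ω₃}, {ω₁, ω₂}, {ω₁, ω₃}, Ω } (that is, ℰ plus ∅ and Ω).
Iteration 1: 1 new —
  {ω₂}  = ᶜ of {ω₁, ω₃}
  |family| = 6
Iteration 2: +1 →
  {ω₂, ω₃}  = {ω₃} ∪ {ω₂}
  |family| = 7
Iteration 3 (1 new):
  {ω₁}  = ᶜ of {ω₂, ω₃}
  |family| = 8
Iteration 4: stable.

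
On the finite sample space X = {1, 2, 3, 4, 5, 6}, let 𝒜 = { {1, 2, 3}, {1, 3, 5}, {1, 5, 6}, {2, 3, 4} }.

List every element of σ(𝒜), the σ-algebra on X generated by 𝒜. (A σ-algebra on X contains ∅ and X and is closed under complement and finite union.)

Take S₀ = 𝒜 ∪ {∅, X} = { ∅, {1, 2, 3}, {1, 3, 5}, {1, 5, 6}, {2, 3, 4}, X }.
Step 1 (7 new):
  {2, 4, 6}  = ᶜ of {1, 3, 5}
  {4, 5, 6}  = ᶜ of {1, 2, 3}
  {1, 2, 3, 4}  = {1, 2, 3} ∪ {2, 3, 4}
  {1, 2, 3, 5}  = {1, 2, 3} ∪ {1, 3, 5}
  {1, 3, 5, 6}  = {1, 5, 6} ∪ {1, 3, 5}
  {1, 2, 3, 4, 5}  = {2, 3, 4} ∪ {1, 3, 5}
  {1, 2, 3, 5, 6}  = {1, 2, 3} ∪ {1, 5, 6}
  (now 13)
Step 2. New:
  {4}  = ᶜ of {1, 2, 3, 5, 6}
  {6}  = ᶜ of {1, 2, 3, 4, 5}
  {2, 4}  = ᶜ of {1, 3, 5, 6}
  {4, 6}  = ᶜ of {1, 2, 3, 5}
  {5, 6}  = ᶜ of {1, 2, 3, 4}
  {1, 4, 5, 6}  = {1, 5, 6} ∪ {4, 5, 6}
  {2, 3, 4, 6}  = {2, 4, 6} ∪ {2, 3, 4}
  {2, 4, 5, 6}  = {2, 4, 6} ∪ {4, 5, 6}
  {1, 2, 3, 4, 6}  = {2, 4, 6} ∪ {1, 2, 3}
  {1, 2, 4, 5, 6}  = {2, 4, 6} ∪ {1, 5, 6}
  {1, 3, 4, 5, 6}  = {1, 3, 5, 6} ∪ {4, 5, 6}
  {2, 3, 4, 5, 6}  = {2, 3, 4} ∪ {4, 5, 6}
  (now 25)
Step 3 adds 9:
  {1}  = ᶜ of {2, 3, 4, 5, 6}
  {2}  = ᶜ of {1, 3, 4, 5, 6}
  {3}  = ᶜ of {1, 2, 4, 5, 6}
  {5}  = ᶜ of {1, 2, 3, 4, 6}
  {1, 3}  = ᶜ of {2, 4, 5, 6}
  {1, 5}  = ᶜ of {2, 3, 4, 6}
  {2, 3}  = ᶜ of {1, 4, 5, 6}
  {1, 2, 3, 6}  = {1, 2, 3} ∪ {6}
  {1, 3, 4, 5}  = {1, 3, 5} ∪ {4}
  (now 34)
Step 4. New:
  {1, 2}  = {1} ∪ {2}
  {1, 4}  = {1} ∪ {4}
  {1, 6}  = {1} ∪ {6}
  {2, 5}  = {2} ∪ {5}
  {2, 6}  = ᶜ of {1, 3, 4, 5}
  {3, 4}  = {3} ∪ {4}
  {3, 5}  = {5} ∪ {3}
  {3, 6}  = {6} ∪ {3}
  {4, 5}  = ᶜ of {1, 2, 3, 6}
  {1, 2, 4}  = {1} ∪ {2, 4}
  {1, 2, 5}  = {2} ∪ {1, 5}
  {1, 3, 4}  = {1, 3} ∪ {4}
  {1, 3, 6}  = {6} ∪ {1, 3}
  {1, 4, 5}  = {1, 5} ∪ {4}
  {1, 4, 6}  = {1} ∪ {4, 6}
  {2, 3, 5}  = {5} ∪ {2, 3}
  {2, 3, 6}  = {6} ∪ {2, 3}
  {2, 4, 5}  = {5} ∪ {2, 4}
  {2, 5, 6}  = {5, 6} ∪ {2}
  {3, 4, 6}  = {3} ∪ {4, 6}
  {3, 5, 6}  = {5, 6} ∪ {3}
  {1, 2, 4, 5}  = {1, 5} ∪ {2, 4}
  {1, 2, 4, 6}  = {2, 4, 6} ∪ {1}
  {1, 2, 5, 6}  = {2} ∪ {1, 5, 6}
  {1, 3, 4, 6}  = {1, 3} ∪ {4, 6}
  {2, 3, 4, 5}  = {5} ∪ {2, 3, 4}
  {2, 3, 5, 6}  = {5, 6} ∪ {2, 3}
  {3, 4, 5, 6}  = {3} ∪ {4, 5, 6}
  (now 62)
Step 5: +2 →
  {1, 2, 6}  = {1, 6} ∪ {2}
  {3, 4, 5}  = {3, 4} ∪ {4, 5}
  (now 64)
Step 6 adds nothing — fixpoint reached.

Therefore σ(𝒜) = { ∅, {1}, {2}, {3}, {4}, {5}, {6}, {1, 2}, {1, 3}, {1, 4}, {1, 5}, {1, 6}, {2, 3}, {2, 4}, {2, 5}, {2, 6}, {3, 4}, {3, 5}, {3, 6}, {4, 5}, {4, 6}, {5, 6}, {1, 2, 3}, {1, 2, 4}, {1, 2, 5}, {1, 2, 6}, {1, 3, 4}, {1, 3, 5}, {1, 3, 6}, {1, 4, 5}, {1, 4, 6}, {1, 5, 6}, {2, 3, 4}, {2, 3, 5}, {2, 3, 6}, {2, 4, 5}, {2, 4, 6}, {2, 5, 6}, {3, 4, 5}, {3, 4, 6}, {3, 5, 6}, {4, 5, 6}, {1, 2, 3, 4}, {1, 2, 3, 5}, {1, 2, 3, 6}, {1, 2, 4, 5}, {1, 2, 4, 6}, {1, 2, 5, 6}, {1, 3, 4, 5}, {1, 3, 4, 6}, {1, 3, 5, 6}, {1, 4, 5, 6}, {2, 3, 4, 5}, {2, 3, 4, 6}, {2, 3, 5, 6}, {2, 4, 5, 6}, {3, 4, 5, 6}, {1, 2, 3, 4, 5}, {1, 2, 3, 4, 6}, {1, 2, 3, 5, 6}, {1, 2, 4, 5, 6}, {1, 3, 4, 5, 6}, {2, 3, 4, 5, 6}, X } (|σ(𝒜)| = 64).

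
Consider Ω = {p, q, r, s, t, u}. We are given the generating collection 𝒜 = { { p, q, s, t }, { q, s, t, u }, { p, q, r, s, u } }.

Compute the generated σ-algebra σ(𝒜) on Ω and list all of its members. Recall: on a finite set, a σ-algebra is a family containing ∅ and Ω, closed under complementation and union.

Start: 𝒜 ∪ {∅, Ω} = { {  }, { p, q, s, t }, { q, s, t, u }, { p, q, r, s, u }, Ω }.
Step 1. New:
  { t }  = Ω∖{ p, q, r, s, u }
  { p, r }  = Ω∖{ q, s, t, u }
  { r, u }  = Ω∖{ p, q, s, t }
  { p, q, s, t, u }  = { q, s, t, u } ∪ { p, q, s, t }
  — 9 sets.
Step 2: 6 new —
  { r }  = Ω∖{ p, q, s, t, u }
  { p, r, t }  = { t } ∪ { p, r }
  { p, r, u }  = { p, r } ∪ { r, u }
  { r, t, u }  = { t } ∪ { r, u }
  { p, q, r, s, t }  = { p, q, s, t } ∪ { p, r }
  { q, r, s, t, u }  = { q, s, t, u } ∪ { r, u }
  — 15 sets.
Step 3: +7 →
  { p }  = Ω∖{ q, r, s, t, u }
  { u }  = Ω∖{ p, q, r, s, t }
  { r, t }  = { r } ∪ { t }
  { p, q, s }  = Ω∖{ r, t, u }
  { q, s, t }  = Ω∖{ p, r, u }
  { q, s, u }  = Ω∖{ p, r, t }
  { p, r, t, u }  = { p, r } ∪ { r, t, u }
  — 22 sets.
Step 4. New:
  { p, t }  = { t } ∪ { p }
  { p, u }  = { u } ∪ { p }
  { q, s }  = Ω∖{ p, r, t, u }
  { t, u }  = { u } ∪ { t }
  { p, q, r, s }  = { p, r } ∪ { p, q, s }
  { p, q, s, u }  = Ω∖{ r, t }
  { q, r, s, t }  = { r, t } ∪ { q, s, t }
  { q, r, s, u }  = { q, s, u } ∪ { r }
  — 30 sets.
Step 5: +2 →
  { p, t, u }  = { t, u } ∪ { p, u }
  { q, r, s }  = { r } ∪ { q, s }
  — 32 sets.
Step 6: stable.

σ(𝒜) = { {  }, { p }, { r }, { t }, { u }, { p, r }, { p, t }, { p, u }, { q, s }, { r, t }, { r, u }, { t, u }, { p, q, s }, { p, r, t }, { p, r, u }, { p, t, u }, { q, r, s }, { q, s, t }, { q, s, u }, { r, t, u }, { p, q, r, s }, { p, q, s, t }, { p, q, s, u }, { p, r, t, u }, { q, r, s, t }, { q, r, s, u }, { q, s, t, u }, { p, q, r, s, t }, { p, q, r, s, u }, { p, q, s, t, u }, { q, r, s, t, u }, Ω }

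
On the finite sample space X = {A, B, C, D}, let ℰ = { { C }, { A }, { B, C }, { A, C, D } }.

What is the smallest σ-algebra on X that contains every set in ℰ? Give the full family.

Answer: σ(ℰ) = { {}, { A }, { B }, { C }, { D }, { A, B }, { A, C }, { A, D }, { B, C }, { B, D }, { C, D }, { A, B, C }, { A, B, D }, { A, C, D }, { B, C, D }, X }

Working:
Begin from { {}, { A }, { C }, { B, C }, { A, C, D }, X } (that is, ℰ plus ∅ and X).
Iteration 1: 6 new —
  { B }  = ᶜ of { A, C, D }
  { A, C }  = { C } ∪ { A }
  { A, D }  = ᶜ of { B, C }
  { A, B, C }  = { B, C } ∪ { A }
  { A, B, D }  = ᶜ of { C }
  { B, C, D }  = ᶜ of { A }
Iteration 2: 3 new —
  { D }  = ᶜ of { A, B, C }
  { A, B }  = { B } ∪ { A }
  { B, D }  = ᶜ of { A, C }
Iteration 3: 1 new —
  { C, D }  = ᶜ of { A, B }
After Iteration 4 the family is unchanged; done.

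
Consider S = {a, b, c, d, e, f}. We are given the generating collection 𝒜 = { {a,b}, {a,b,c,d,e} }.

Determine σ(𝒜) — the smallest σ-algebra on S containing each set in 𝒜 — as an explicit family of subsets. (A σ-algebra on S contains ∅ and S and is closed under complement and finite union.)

Seed the family with 𝒜 together with ∅ and S: { {}, {a,b}, {a,b,c,d,e}, S }.
Pass 1: +2 →
  {f}  = S∖{a,b,c,d,e}
  {c,d,e,f}  = S∖{a,b}
  (now 6)
Pass 2. New:
  {a,b,f}  = {a,b} ∪ {f}
  (now 7)
Pass 3: +1 →
  {c,d,e}  = S∖{a,b,f}
  (now 8)
Pass 4: already closed under ᶜ and ∪.

|σ(𝒜)| = 8.  σ(𝒜) = { {}, {f}, {a,b}, {a,b,f}, {c,d,e}, {c,d,e,f}, {a,b,c,d,e}, S }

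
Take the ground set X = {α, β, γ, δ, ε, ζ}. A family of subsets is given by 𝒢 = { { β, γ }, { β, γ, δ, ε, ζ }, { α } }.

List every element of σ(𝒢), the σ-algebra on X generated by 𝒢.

|σ(𝒢)| = 8.  σ(𝒢) = { {}, { α }, { β, γ }, { α, β, γ }, { δ, ε, ζ }, { α, δ, ε, ζ }, { β, γ, δ, ε, ζ }, X }

Working:
Initial family (5 sets): { {}, { α }, { β, γ }, { β, γ, δ, ε, ζ }, X }.
Pass 1. New:
  { α, β, γ }  = { β, γ } ∪ { α }
  { α, δ, ε, ζ }  = ᶜ of { β, γ }
  (now 7)
Pass 2 (1 new):
  { δ, ε, ζ }  = ᶜ of { α, β, γ }
  (now 8)
Pass 3: already closed under ᶜ and ∪.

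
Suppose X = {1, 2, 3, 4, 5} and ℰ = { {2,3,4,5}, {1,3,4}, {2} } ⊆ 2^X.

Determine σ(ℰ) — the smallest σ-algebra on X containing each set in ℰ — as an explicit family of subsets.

Begin from { {}, {2}, {1,3,4}, {2,3,4,5}, X } (that is, ℰ plus ∅ and X).
Step 1: +4 →
  {1}  = X∖{2,3,4,5}
  {2,5}  = X∖{1,3,4}
  {1,2,3,4}  = {1,3,4} ∪ {2}
  {1,3,4,5}  = X∖{2}
  [9 total]
Step 2: 3 new —
  {5}  = X∖{1,2,3,4}
  {1,2}  = {2} ∪ {1}
  {1,2,5}  = {2,5} ∪ {1}
  [12 total]
Step 3: +3 →
  {1,5}  = {5} ∪ {1}
  {3,4}  = X∖{1,2,5}
  {3,4,5}  = X∖{1,2}
  [15 total]
Step 4 adds 1:
  {2,3,4}  = X∖{1,5}
  [16 total]
Step 5: closed — nothing new.

|σ(ℰ)| = 16.  σ(ℰ) = { {}, {1}, {2}, {5}, {1,2}, {1,5}, {2,5}, {3,4}, {1,2,5}, {1,3,4}, {2,3,4}, {3,4,5}, {1,2,3,4}, {1,3,4,5}, {2,3,4,5}, X }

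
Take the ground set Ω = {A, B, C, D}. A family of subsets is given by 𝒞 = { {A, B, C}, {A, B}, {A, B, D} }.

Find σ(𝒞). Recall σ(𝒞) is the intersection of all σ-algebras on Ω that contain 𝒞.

Begin from { ∅, {A, B}, {A, B, C}, {A, B, D}, Ω } (that is, 𝒞 plus ∅ and Ω).
Step 1: 3 new —
  {C}  = {A, B, D}ᶜ
  {D}  = {A, B, C}ᶜ
  {C, D}  = {A, B}ᶜ
  [8 total]
Step 2 adds nothing — fixpoint reached.

Therefore σ(𝒞) = { ∅, {C}, {D}, {A, B}, {C, D}, {A, B, C}, {A, B, D}, Ω } (|σ(𝒞)| = 8).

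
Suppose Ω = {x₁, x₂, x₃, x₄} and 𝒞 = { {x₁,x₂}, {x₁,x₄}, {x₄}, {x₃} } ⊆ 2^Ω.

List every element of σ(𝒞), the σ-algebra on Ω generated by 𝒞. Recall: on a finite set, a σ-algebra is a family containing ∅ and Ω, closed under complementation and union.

|σ(𝒞)| = 16.  σ(𝒞) = { ∅, {x₁}, {x₂}, {x₃}, {x₄}, {x₁,x₂}, {x₁,x₃}, {x₁,x₄}, {x₂,x₃}, {x₂,x₄}, {x₃,x₄}, {x₁,x₂,x₃}, {x₁,x₂,x₄}, {x₁,x₃,x₄}, {x₂,x₃,x₄}, Ω }

Check:
Take S₀ = 𝒞 ∪ {∅, Ω} = { ∅, {x₃}, {x₄}, {x₁,x₂}, {x₁,x₄}, Ω }.
Pass 1 (5 new):
  {x₂,x₃}  = ᶜ of {x₁,x₄}
  {x₃,x₄}  = ᶜ of {x₁,x₂}
  {x₁,x₂,x₃}  = ᶜ of {x₄}
  {x₁,x₂,x₄}  = ᶜ of {x₃}
  {x₁,x₃,x₄}  = {x₃} ∪ {x₁,x₄}
  |family| = 11
Pass 2. New:
  {x₂}  = ᶜ of {x₁,x₃,x₄}
  {x₂,x₃,x₄}  = {x₃,x₄} ∪ {x₂,x₃}
  |family| = 13
Pass 3: 2 new —
  {x₁}  = ᶜ of {x₂,x₃,x₄}
  {x₂,x₄}  = {x₄} ∪ {x₂}
  |family| = 15
Pass 4: +1 →
  {x₁,x₃}  = ᶜ of {x₂,x₄}
  |family| = 16
Pass 5: already closed under ᶜ and ∪.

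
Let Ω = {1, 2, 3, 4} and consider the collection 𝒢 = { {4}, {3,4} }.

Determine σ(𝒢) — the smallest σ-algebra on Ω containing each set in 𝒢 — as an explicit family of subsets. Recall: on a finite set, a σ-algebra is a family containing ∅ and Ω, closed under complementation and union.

Initial family (4 sets): { ∅, {4}, {3,4}, Ω }.
Iteration 1: 2 new —
  {1,2}  = {3,4}ᶜ
  {1,2,3}  = {4}ᶜ
  [6 total]
Iteration 2. New:
  {1,2,4}  = {1,2} ∪ {4}
  [7 total]
Iteration 3 adds 1:
  {3}  = {1,2,4}ᶜ
  [8 total]
Iteration 4: already closed under ᶜ and ∪.

σ(𝒢) = { ∅, {3}, {4}, {1,2}, {3,4}, {1,2,3}, {1,2,4}, Ω }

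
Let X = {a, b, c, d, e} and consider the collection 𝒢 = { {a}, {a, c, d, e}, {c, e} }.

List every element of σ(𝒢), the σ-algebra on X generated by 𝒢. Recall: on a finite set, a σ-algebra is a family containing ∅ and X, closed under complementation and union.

|σ(𝒢)| = 16.  σ(𝒢) = { {}, {a}, {b}, {d}, {a, b}, {a, d}, {b, d}, {c, e}, {a, b, d}, {a, c, e}, {b, c, e}, {c, d, e}, {a, b, c, e}, {a, c, d, e}, {b, c, d, e}, X }

Derivation:
Initial family (5 sets): { {}, {a}, {c, e}, {a, c, d, e}, X }.
Round 1. New:
  {b}  = complement {a, c, d, e}
  {a, b, d}  = complement {c, e}
  {a, c, e}  = {c, e} ∪ {a}
  {b, c, d, e}  = complement {a}
  (now 9)
Round 2: 4 new —
  {a, b}  = {b} ∪ {a}
  {b, d}  = complement {a, c, e}
  {b, c, e}  = {b} ∪ {c, e}
  {a, b, c, e}  = {a, c, e} ∪ {b}
  (now 13)
Round 3: +3 →
  {d}  = complement {a, b, c, e}
  {a, d}  = complement {b, c, e}
  {c, d, e}  = complement {a, b}
  (now 16)
Round 4 adds nothing — fixpoint reached.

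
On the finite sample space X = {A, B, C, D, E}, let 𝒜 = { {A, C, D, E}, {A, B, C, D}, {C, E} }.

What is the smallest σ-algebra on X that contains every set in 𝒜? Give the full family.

Seed the family with 𝒜 together with ∅ and X: { {}, {C, E}, {A, B, C, D}, {A, C, D, E}, X }.
Iteration 1: +3 →
  {B}  = complement {A, C, D, E}
  {E}  = complement {A, B, C, D}
  {A, B, D}  = complement {C, E}
  — 8 sets.
Iteration 2: +3 →
  {B, E}  = {B} ∪ {E}
  {B, C, E}  = {C, E} ∪ {B}
  {A, B, D, E}  = {A, B, D} ∪ {E}
  — 11 sets.
Iteration 3. New:
  {C}  = complement {A, B, D, E}
  {A, D}  = complement {B, C, E}
  {A, C, D}  = complement {B, E}
  — 14 sets.
Iteration 4 adds 2:
  {B, C}  = {C} ∪ {B}
  {A, D, E}  = {A, D} ∪ {E}
  — 16 sets.
Iteration 5: closed — nothing new.

Hence σ(𝒜) has 16 members: { {}, {B}, {C}, {E}, {A, D}, {B, C}, {B, E}, {C, E}, {A, B, D}, {A, C, D}, {A, D, E}, {B, C, E}, {A, B, C, D}, {A, B, D, E}, {A, C, D, E}, X }.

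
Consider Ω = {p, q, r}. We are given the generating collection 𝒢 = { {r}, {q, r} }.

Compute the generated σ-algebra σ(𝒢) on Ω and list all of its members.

σ(𝒢) = { ∅, {p}, {q}, {r}, {p, q}, {p, r}, {q, r}, Ω }

Working:
Initial family (4 sets): { ∅, {r}, {q, r}, Ω }.
Pass 1. New:
  {p}  = Ω∖{q, r}
  {p, q}  = Ω∖{r}
Pass 2 (1 new):
  {p, r}  = {r} ∪ {p}
Pass 3: 1 new —
  {q}  = Ω∖{p, r}
Pass 4 adds nothing — fixpoint reached.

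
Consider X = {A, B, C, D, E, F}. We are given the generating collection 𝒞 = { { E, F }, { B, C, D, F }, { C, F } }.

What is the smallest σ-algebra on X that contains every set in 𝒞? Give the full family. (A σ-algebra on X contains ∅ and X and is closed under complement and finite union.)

Take S₀ = 𝒞 ∪ {∅, X} = { {}, { C, F }, { E, F }, { B, C, D, F }, X }.
Iteration 1: +5 →
  { A, E }  = ᶜ of { B, C, D, F }
  { C, E, F }  = { E, F } ∪ { C, F }
  { A, B, C, D }  = ᶜ of { E, F }
  { A, B, D, E }  = ᶜ of { C, F }
  { B, C, D, E, F }  = { E, F } ∪ { B, C, D, F }
Iteration 2. New:
  { A }  = ᶜ of { B, C, D, E, F }
  { A, B, D }  = ᶜ of { C, E, F }
  { A, E, F }  = { E, F } ∪ { A, E }
  { A, C, E, F }  = { C, F } ∪ { A, E }
  { A, B, C, D, E }  = { A, B, D, E } ∪ { A, B, C, D }
  { A, B, C, D, F }  = { B, C, D, F } ∪ { A, B, C, D }
  { A, B, D, E, F }  = { E, F } ∪ { A, B, D, E }
Iteration 3: 6 new —
  { C }  = ᶜ of { A, B, D, E, F }
  { E }  = ᶜ of { A, B, C, D, F }
  { F }  = ᶜ of { A, B, C, D, E }
  { B, D }  = ᶜ of { A, C, E, F }
  { A, C, F }  = { C, F } ∪ { A }
  { B, C, D }  = ᶜ of { A, E, F }
Iteration 4: 9 new —
  { A, C }  = { C } ∪ { A }
  { A, F }  = { F } ∪ { A }
  { C, E }  = { E } ∪ { C }
  { A, C, E }  = { C } ∪ { A, E }
  { B, D, E }  = ᶜ of { A, C, F }
  { B, D, F }  = { F } ∪ { B, D }
  { A, B, D, F }  = { F } ∪ { A, B, D }
  { B, C, D, E }  = { B, C, D } ∪ { E }
  { B, D, E, F }  = { E, F } ∪ { B, D }
Iteration 5 adds nothing — fixpoint reached.

Therefore σ(𝒞) = { {}, { A }, { C }, { E }, { F }, { A, C }, { A, E }, { A, F }, { B, D }, { C, E }, { C, F }, { E, F }, { A, B, D }, { A, C, E }, { A, C, F }, { A, E, F }, { B, C, D }, { B, D, E }, { B, D, F }, { C, E, F }, { A, B, C, D }, { A, B, D, E }, { A, B, D, F }, { A, C, E, F }, { B, C, D, E }, { B, C, D, F }, { B, D, E, F }, { A, B, C, D, E }, { A, B, C, D, F }, { A, B, D, E, F }, { B, C, D, E, F }, X } (|σ(𝒞)| = 32).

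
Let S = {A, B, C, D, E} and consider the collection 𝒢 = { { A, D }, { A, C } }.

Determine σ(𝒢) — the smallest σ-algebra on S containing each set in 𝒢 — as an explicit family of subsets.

Start: 𝒢 ∪ {∅, S} = { {}, { A, C }, { A, D }, S }.
Pass 1: +3 →
  { A, C, D }  = { A, C } ∪ { A, D }
  { B, C, E }  = complement { A, D }
  { B, D, E }  = complement { A, C }
  |family| = 7
Pass 2 adds 4:
  { B, E }  = complement { A, C, D }
  { A, B, C, E }  = { B, C, E } ∪ { A, C }
  { A, B, D, E }  = { A, D } ∪ { B, D, E }
  { B, C, D, E }  = { B, C, E } ∪ { B, D, E }
  |family| = 11
Pass 3 adds 3:
  { A }  = complement { B, C, D, E }
  { C }  = complement { A, B, D, E }
  { D }  = complement { A, B, C, E }
  |family| = 14
Pass 4 adds 2:
  { C, D }  = { C } ∪ { D }
  { A, B, E }  = { B, E } ∪ { A }
  |family| = 16
After Pass 5 the family is unchanged; done.

|σ(𝒢)| = 16.  σ(𝒢) = { {}, { A }, { C }, { D }, { A, C }, { A, D }, { B, E }, { C, D }, { A, B, E }, { A, C, D }, { B, C, E }, { B, D, E }, { A, B, C, E }, { A, B, D, E }, { B, C, D, E }, S }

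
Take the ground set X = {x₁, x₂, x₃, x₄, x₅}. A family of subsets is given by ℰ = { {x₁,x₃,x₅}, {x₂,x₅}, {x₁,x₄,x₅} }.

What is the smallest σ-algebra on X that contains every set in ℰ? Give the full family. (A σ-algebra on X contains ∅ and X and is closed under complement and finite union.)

σ(ℰ) = { {}, {x₁}, {x₂}, {x₃}, {x₄}, {x₅}, {x₁,x₂}, {x₁,x₃}, {x₁,x₄}, {x₁,x₅}, {x₂,x₃}, {x₂,x₄}, {x₂,x₅}, {x₃,x₄}, {x₃,x₅}, {x₄,x₅}, {x₁,x₂,x₃}, {x₁,x₂,x₄}, {x₁,x₂,x₅}, {x₁,x₃,x₄}, {x₁,x₃,x₅}, {x₁,x₄,x₅}, {x₂,x₃,x₄}, {x₂,x₃,x₅}, {x₂,x₄,x₅}, {x₃,x₄,x₅}, {x₁,x₂,x₃,x₄}, {x₁,x₂,x₃,x₅}, {x₁,x₂,x₄,x₅}, {x₁,x₃,x₄,x₅}, {x₂,x₃,x₄,x₅}, X }

Working:
Begin from { {}, {x₂,x₅}, {x₁,x₃,x₅}, {x₁,x₄,x₅}, X } (that is, ℰ plus ∅ and X).
Iteration 1 adds 6:
  {x₂,x₃}  = complement {x₁,x₄,x₅}
  {x₂,x₄}  = complement {x₁,x₃,x₅}
  {x₁,x₃,x₄}  = complement {x₂,x₅}
  {x₁,x₂,x₃,x₅}  = {x₂,x₅} ∪ {x₁,x₃,x₅}
  {x₁,x₂,x₄,x₅}  = {x₁,x₄,x₅} ∪ {x₂,x₅}
  {x₁,x₃,x₄,x₅}  = {x₁,x₄,x₅} ∪ {x₁,x₃,x₅}
Iteration 2. New:
  {x₂}  = complement {x₁,x₃,x₄,x₅}
  {x₃}  = complement {x₁,x₂,x₄,x₅}
  {x₄}  = complement {x₁,x₂,x₃,x₅}
  {x₂,x₃,x₄}  = {x₂,x₃} ∪ {x₂,x₄}
  {x₂,x₃,x₅}  = {x₂,x₅} ∪ {x₂,x₃}
  {x₂,x₄,x₅}  = {x₂,x₅} ∪ {x₂,x₄}
  {x₁,x₂,x₃,x₄}  = {x₁,x₃,x₄} ∪ {x₂,x₃}
Iteration 3: +6 →
  {x₅}  = complement {x₁,x₂,x₃,x₄}
  {x₁,x₃}  = complement {x₂,x₄,x₅}
  {x₁,x₄}  = complement {x₂,x₃,x₅}
  {x₁,x₅}  = complement {x₂,x₃,x₄}
  {x₃,x₄}  = {x₃} ∪ {x₄}
  {x₂,x₃,x₄,x₅}  = {x₃} ∪ {x₂,x₄,x₅}
Iteration 4. New:
  {x₁}  = complement {x₂,x₃,x₄,x₅}
  {x₃,x₅}  = {x₅} ∪ {x₃}
  {x₄,x₅}  = {x₅} ∪ {x₄}
  {x₁,x₂,x₃}  = {x₂} ∪ {x₁,x₃}
  {x₁,x₂,x₄}  = {x₂} ∪ {x₁,x₄}
  {x₁,x₂,x₅}  = complement {x₃,x₄}
  {x₃,x₄,x₅}  = {x₃,x₄} ∪ {x₅}
Iteration 5: +1 →
  {x₁,x₂}  = complement {x₃,x₄,x₅}
Iteration 6: closed — nothing new.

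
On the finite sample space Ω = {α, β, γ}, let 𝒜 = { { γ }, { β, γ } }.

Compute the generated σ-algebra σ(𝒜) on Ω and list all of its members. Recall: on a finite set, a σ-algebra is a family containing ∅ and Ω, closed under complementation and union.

|σ(𝒜)| = 8.  σ(𝒜) = { {  }, { α }, { β }, { γ }, { α, β }, { α, γ }, { β, γ }, Ω }

Derivation:
Take S₀ = 𝒜 ∪ {∅, Ω} = { {  }, { γ }, { β, γ }, Ω }.
Pass 1 (2 new):
  { α }  = ᶜ of { β, γ }
  { α, β }  = ᶜ of { γ }
  — 6 sets.
Pass 2: +1 →
  { α, γ }  = { γ } ∪ { α }
  — 7 sets.
Pass 3. New:
  { β }  = ᶜ of { α, γ }
  — 8 sets.
Pass 4: no new sets; the family is a σ-algebra.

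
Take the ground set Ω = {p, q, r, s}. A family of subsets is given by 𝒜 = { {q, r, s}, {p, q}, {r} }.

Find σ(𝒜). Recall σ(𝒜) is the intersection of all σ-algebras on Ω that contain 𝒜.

σ(𝒜) = { {}, {p}, {q}, {r}, {s}, {p, q}, {p, r}, {p, s}, {q, r}, {q, s}, {r, s}, {p, q, r}, {p, q, s}, {p, r, s}, {q, r, s}, Ω }

Trace:
Seed the family with 𝒜 together with ∅ and Ω: { {}, {r}, {p, q}, {q, r, s}, Ω }.
Iteration 1 (4 new):
  {p}  = ᶜ of {q, r, s}
  {r, s}  = ᶜ of {p, q}
  {p, q, r}  = {r} ∪ {p, q}
  {p, q, s}  = ᶜ of {r}
  (now 9)
Iteration 2 (3 new):
  {s}  = ᶜ of {p, q, r}
  {p, r}  = {r} ∪ {p}
  {p, r, s}  = {r, s} ∪ {p}
  (now 12)
Iteration 3. New:
  {q}  = ᶜ of {p, r, s}
  {p, s}  = {s} ∪ {p}
  {q, s}  = ᶜ of {p, r}
  (now 15)
Iteration 4: 1 new —
  {q, r}  = ᶜ of {p, s}
  (now 16)
Iteration 5: already closed under ᶜ and ∪.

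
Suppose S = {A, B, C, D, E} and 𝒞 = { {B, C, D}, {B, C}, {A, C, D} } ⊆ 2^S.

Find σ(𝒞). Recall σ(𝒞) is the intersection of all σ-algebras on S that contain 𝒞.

Take S₀ = 𝒞 ∪ {∅, S} = { {}, {B, C}, {A, C, D}, {B, C, D}, S }.
Step 1: 4 new —
  {A, E}  = S∖{B, C, D}
  {B, E}  = S∖{A, C, D}
  {A, D, E}  = S∖{B, C}
  {A, B, C, D}  = {A, C, D} ∪ {B, C, D}
  — 9 sets.
Step 2: +7 →
  {E}  = S∖{A, B, C, D}
  {A, B, E}  = {B, E} ∪ {A, E}
  {B, C, E}  = {B, E} ∪ {B, C}
  {A, B, C, E}  = {B, C} ∪ {A, E}
  {A, B, D, E}  = {A, D, E} ∪ {B, E}
  {A, C, D, E}  = {A, D, E} ∪ {A, C, D}
  {B, C, D, E}  = {B, E} ∪ {B, C, D}
  — 16 sets.
Step 3 adds 6:
  {A}  = S∖{B, C, D, E}
  {B}  = S∖{A, C, D, E}
  {C}  = S∖{A, B, D, E}
  {D}  = S∖{A, B, C, E}
  {A, D}  = S∖{B, C, E}
  {C, D}  = S∖{A, B, E}
  — 22 sets.
Step 4: +10 →
  {A, B}  = {B} ∪ {A}
  {A, C}  = {C} ∪ {A}
  {B, D}  = {B} ∪ {D}
  {C, E}  = {E} ∪ {C}
  {D, E}  = {E} ∪ {D}
  {A, B, C}  = {B, C} ∪ {A}
  {A, B, D}  = {B} ∪ {A, D}
  {A, C, E}  = {C} ∪ {A, E}
  {B, D, E}  = {B, E} ∪ {D}
  {C, D, E}  = {C, D} ∪ {E}
  — 32 sets.
Step 5: already closed under ᶜ and ∪.

σ(𝒞) = { {}, {A}, {B}, {C}, {D}, {E}, {A, B}, {A, C}, {A, D}, {A, E}, {B, C}, {B, D}, {B, E}, {C, D}, {C, E}, {D, E}, {A, B, C}, {A, B, D}, {A, B, E}, {A, C, D}, {A, C, E}, {A, D, E}, {B, C, D}, {B, C, E}, {B, D, E}, {C, D, E}, {A, B, C, D}, {A, B, C, E}, {A, B, D, E}, {A, C, D, E}, {B, C, D, E}, S }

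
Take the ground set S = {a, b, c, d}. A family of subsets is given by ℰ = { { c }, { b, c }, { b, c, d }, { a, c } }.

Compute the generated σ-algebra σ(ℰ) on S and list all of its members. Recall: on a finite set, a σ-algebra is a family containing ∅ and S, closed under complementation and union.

Begin from { {}, { c }, { a, c }, { b, c }, { b, c, d }, S } (that is, ℰ plus ∅ and S).
Round 1. New:
  { a }  = S∖{ b, c, d }
  { a, d }  = S∖{ b, c }
  { b, d }  = S∖{ a, c }
  { a, b, c }  = { b, c } ∪ { a, c }
  { a, b, d }  = S∖{ c }
Round 2 adds 2:
  { d }  = S∖{ a, b, c }
  { a, c, d }  = { c } ∪ { a, d }
Round 3: +2 →
  { b }  = S∖{ a, c, d }
  { c, d }  = { c } ∪ { d }
Round 4: 1 new —
  { a, b }  = S∖{ c, d }
Round 5: closed — nothing new.

σ(ℰ) = { {}, { a }, { b }, { c }, { d }, { a, b }, { a, c }, { a, d }, { b, c }, { b, d }, { c, d }, { a, b, c }, { a, b, d }, { a, c, d }, { b, c, d }, S }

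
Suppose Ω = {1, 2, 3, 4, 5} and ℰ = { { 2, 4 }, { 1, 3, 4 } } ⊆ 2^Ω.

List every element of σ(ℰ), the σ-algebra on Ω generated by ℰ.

σ(ℰ) (16 sets): { ∅, { 2 }, { 4 }, { 5 }, { 1, 3 }, { 2, 4 }, { 2, 5 }, { 4, 5 }, { 1, 2, 3 }, { 1, 3, 4 }, { 1, 3, 5 }, { 2, 4, 5 }, { 1, 2, 3, 4 }, { 1, 2, 3, 5 }, { 1, 3, 4, 5 }, Ω }

Check:
Begin from { ∅, { 2, 4 }, { 1, 3, 4 }, Ω } (that is, ℰ plus ∅ and Ω).
Round 1. New:
  { 2, 5 }  = { 1, 3, 4 }ᶜ
  { 1, 3, 5 }  = { 2, 4 }ᶜ
  { 1, 2, 3, 4 }  = { 2, 4 } ∪ { 1, 3, 4 }
  [7 total]
Round 2. New:
  { 5 }  = { 1, 2, 3, 4 }ᶜ
  { 2, 4, 5 }  = { 2, 5 } ∪ { 2, 4 }
  { 1, 2, 3, 5 }  = { 2, 5 } ∪ { 1, 3, 5 }
  { 1, 3, 4, 5 }  = { 1, 3, 4 } ∪ { 1, 3, 5 }
  [11 total]
Round 3. New:
  { 2 }  = { 1, 3, 4, 5 }ᶜ
  { 4 }  = { 1, 2, 3, 5 }ᶜ
  { 1, 3 }  = { 2, 4, 5 }ᶜ
  [14 total]
Round 4 (2 new):
  { 4, 5 }  = { 4 } ∪ { 5 }
  { 1, 2, 3 }  = { 1, 3 } ∪ { 2 }
  [16 total]
Round 5: stable.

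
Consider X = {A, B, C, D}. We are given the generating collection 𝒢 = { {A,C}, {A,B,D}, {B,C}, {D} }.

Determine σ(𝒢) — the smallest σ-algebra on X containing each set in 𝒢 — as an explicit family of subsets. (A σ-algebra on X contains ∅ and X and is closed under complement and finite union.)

Start: 𝒢 ∪ {∅, X} = { ∅, {D}, {A,C}, {B,C}, {A,B,D}, X }.
Iteration 1 (6 new):
  {C}  = ᶜ of {A,B,D}
  {A,D}  = ᶜ of {B,C}
  {B,D}  = ᶜ of {A,C}
  {A,B,C}  = ᶜ of {D}
  {A,C,D}  = {A,C} ∪ {D}
  {B,C,D}  = {B,C} ∪ {D}
  — 12 sets.
Iteration 2: +3 →
  {A}  = ᶜ of {B,C,D}
  {B}  = ᶜ of {A,C,D}
  {C,D}  = {C} ∪ {D}
  — 15 sets.
Iteration 3: +1 →
  {A,B}  = ᶜ of {C,D}
  — 16 sets.
Iteration 4: already closed under ᶜ and ∪.

|σ(𝒢)| = 16.  σ(𝒢) = { ∅, {A}, {B}, {C}, {D}, {A,B}, {A,C}, {A,D}, {B,C}, {B,D}, {C,D}, {A,B,C}, {A,B,D}, {A,C,D}, {B,C,D}, X }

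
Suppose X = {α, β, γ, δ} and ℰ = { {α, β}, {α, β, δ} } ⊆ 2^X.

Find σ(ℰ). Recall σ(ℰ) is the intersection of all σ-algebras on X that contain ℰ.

Answer: σ(ℰ) = { ∅, {γ}, {δ}, {α, β}, {γ, δ}, {α, β, γ}, {α, β, δ}, X }

Working:
Initial family (4 sets): { ∅, {α, β}, {α, β, δ}, X }.
Round 1. New:
  {γ}  = ᶜ of {α, β, δ}
  {γ, δ}  = ᶜ of {α, β}
  (now 6)
Round 2 adds 1:
  {α, β, γ}  = {γ} ∪ {α, β}
  (now 7)
Round 3. New:
  {δ}  = ᶜ of {α, β, γ}
  (now 8)
Round 4 adds nothing — fixpoint reached.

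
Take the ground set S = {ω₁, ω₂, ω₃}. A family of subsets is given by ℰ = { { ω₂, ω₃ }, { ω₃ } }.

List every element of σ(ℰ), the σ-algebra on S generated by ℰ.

σ(ℰ) (8 sets): { {}, { ω₁ }, { ω₂ }, { ω₃ }, { ω₁, ω₂ }, { ω₁, ω₃ }, { ω₂, ω₃ }, S }

Working:
Seed the family with ℰ together with ∅ and S: { {}, { ω₃ }, { ω₂, ω₃ }, S }.
Step 1: 2 new —
  { ω₁ }  = { ω₂, ω₃ }ᶜ
  { ω₁, ω₂ }  = { ω₃ }ᶜ
Step 2: +1 →
  { ω₁, ω₃ }  = { ω₃ } ∪ { ω₁ }
Step 3 adds 1:
  { ω₂ }  = { ω₁, ω₃ }ᶜ
Step 4 adds nothing — fixpoint reached.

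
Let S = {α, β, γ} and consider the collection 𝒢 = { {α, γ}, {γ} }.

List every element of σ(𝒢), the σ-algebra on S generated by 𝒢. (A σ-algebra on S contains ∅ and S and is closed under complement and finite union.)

σ(𝒢) = { ∅, {α}, {β}, {γ}, {α, β}, {α, γ}, {β, γ}, S }

Trace:
Take S₀ = 𝒢 ∪ {∅, S} = { ∅, {γ}, {α, γ}, S }.
Step 1. New:
  {β}  = complement {α, γ}
  {α, β}  = complement {γ}
  |family| = 6
Step 2: +1 →
  {β, γ}  = {γ} ∪ {β}
  |family| = 7
Step 3: +1 →
  {α}  = complement {β, γ}
  |family| = 8
After Step 4 the family is unchanged; done.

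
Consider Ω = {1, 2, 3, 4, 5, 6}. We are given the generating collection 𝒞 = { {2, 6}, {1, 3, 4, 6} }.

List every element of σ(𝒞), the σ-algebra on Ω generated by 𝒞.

Answer: σ(𝒞) = { {}, {2}, {5}, {6}, {2, 5}, {2, 6}, {5, 6}, {1, 3, 4}, {2, 5, 6}, {1, 2, 3, 4}, {1, 3, 4, 5}, {1, 3, 4, 6}, {1, 2, 3, 4, 5}, {1, 2, 3, 4, 6}, {1, 3, 4, 5, 6}, Ω }

Check:
Take S₀ = 𝒞 ∪ {∅, Ω} = { {}, {2, 6}, {1, 3, 4, 6}, Ω }.
Pass 1: +3 →
  {2, 5}  = {1, 3, 4, 6}ᶜ
  {1, 3, 4, 5}  = {2, 6}ᶜ
  {1, 2, 3, 4, 6}  = {2, 6} ∪ {1, 3, 4, 6}
Pass 2. New:
  {5}  = {1, 2, 3, 4, 6}ᶜ
  {2, 5, 6}  = {2, 5} ∪ {2, 6}
  {1, 2, 3, 4, 5}  = {2, 5} ∪ {1, 3, 4, 5}
  {1, 3, 4, 5, 6}  = {1, 3, 4, 5} ∪ {1, 3, 4, 6}
Pass 3 adds 3:
  {2}  = {1, 3, 4, 5, 6}ᶜ
  {6}  = {1, 2, 3, 4, 5}ᶜ
  {1, 3, 4}  = {2, 5, 6}ᶜ
Pass 4 (2 new):
  {5, 6}  = {5} ∪ {6}
  {1, 2, 3, 4}  = {1, 3, 4} ∪ {2}
Pass 5 adds nothing — fixpoint reached.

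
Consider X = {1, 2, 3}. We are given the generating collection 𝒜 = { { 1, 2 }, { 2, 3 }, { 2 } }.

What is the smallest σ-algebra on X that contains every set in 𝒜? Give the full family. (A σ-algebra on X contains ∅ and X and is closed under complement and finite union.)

|σ(𝒜)| = 8.  σ(𝒜) = { ∅, { 1 }, { 2 }, { 3 }, { 1, 2 }, { 1, 3 }, { 2, 3 }, X }

Working:
Seed the family with 𝒜 together with ∅ and X: { ∅, { 2 }, { 1, 2 }, { 2, 3 }, X }.
Round 1. New:
  { 1 }  = X∖{ 2, 3 }
  { 3 }  = X∖{ 1, 2 }
  { 1, 3 }  = X∖{ 2 }
Round 2: already closed under ᶜ and ∪.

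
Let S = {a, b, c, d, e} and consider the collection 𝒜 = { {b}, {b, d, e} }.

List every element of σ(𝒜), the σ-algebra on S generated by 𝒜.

σ(𝒜) (8 sets): { {}, {b}, {a, c}, {d, e}, {a, b, c}, {b, d, e}, {a, c, d, e}, S }

Trace:
Begin from { {}, {b}, {b, d, e}, S } (that is, 𝒜 plus ∅ and S).
Iteration 1: +2 →
  {a, c}  = ᶜ of {b, d, e}
  {a, c, d, e}  = ᶜ of {b}
  — 6 sets.
Iteration 2 adds 1:
  {a, b, c}  = {a, c} ∪ {b}
  — 7 sets.
Iteration 3: 1 new —
  {d, e}  = ᶜ of {a, b, c}
  — 8 sets.
Iteration 4: no new sets; the family is a σ-algebra.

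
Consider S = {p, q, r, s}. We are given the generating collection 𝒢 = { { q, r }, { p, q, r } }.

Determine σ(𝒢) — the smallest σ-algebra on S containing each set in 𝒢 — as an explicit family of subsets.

Begin from { ∅, { q, r }, { p, q, r }, S } (that is, 𝒢 plus ∅ and S).
Round 1: +2 →
  { s }  = complement { p, q, r }
  { p, s }  = complement { q, r }
Round 2 (1 new):
  { q, r, s }  = { q, r } ∪ { s }
Round 3 adds 1:
  { p }  = complement { q, r, s }
Round 4: no new sets; the family is a σ-algebra.

σ(𝒢) = { ∅, { p }, { s }, { p, s }, { q, r }, { p, q, r }, { q, r, s }, S }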